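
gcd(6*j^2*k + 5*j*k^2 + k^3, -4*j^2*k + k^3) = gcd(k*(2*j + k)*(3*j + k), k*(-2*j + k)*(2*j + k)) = 2*j*k + k^2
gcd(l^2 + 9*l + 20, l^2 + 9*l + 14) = 1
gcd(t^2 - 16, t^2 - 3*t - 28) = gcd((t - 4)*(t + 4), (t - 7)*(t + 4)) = t + 4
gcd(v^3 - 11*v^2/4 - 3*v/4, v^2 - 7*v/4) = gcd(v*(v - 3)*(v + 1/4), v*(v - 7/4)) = v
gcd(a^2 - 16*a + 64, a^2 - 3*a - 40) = a - 8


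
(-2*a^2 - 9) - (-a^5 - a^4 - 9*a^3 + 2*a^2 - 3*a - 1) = a^5 + a^4 + 9*a^3 - 4*a^2 + 3*a - 8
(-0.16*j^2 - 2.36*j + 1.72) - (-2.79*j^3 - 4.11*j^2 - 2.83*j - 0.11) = 2.79*j^3 + 3.95*j^2 + 0.47*j + 1.83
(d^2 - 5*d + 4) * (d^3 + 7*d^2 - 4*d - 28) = d^5 + 2*d^4 - 35*d^3 + 20*d^2 + 124*d - 112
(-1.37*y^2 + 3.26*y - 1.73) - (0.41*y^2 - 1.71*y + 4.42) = -1.78*y^2 + 4.97*y - 6.15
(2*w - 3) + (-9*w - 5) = -7*w - 8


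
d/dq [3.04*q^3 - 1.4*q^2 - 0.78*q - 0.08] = 9.12*q^2 - 2.8*q - 0.78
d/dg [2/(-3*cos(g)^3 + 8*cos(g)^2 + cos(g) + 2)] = 2*(-9*cos(g)^2 + 16*cos(g) + 1)*sin(g)/(-3*cos(g)^3 + 8*cos(g)^2 + cos(g) + 2)^2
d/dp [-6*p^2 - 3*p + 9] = -12*p - 3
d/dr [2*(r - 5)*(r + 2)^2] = 2*(r + 2)*(3*r - 8)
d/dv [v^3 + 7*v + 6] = 3*v^2 + 7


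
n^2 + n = n*(n + 1)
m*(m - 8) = m^2 - 8*m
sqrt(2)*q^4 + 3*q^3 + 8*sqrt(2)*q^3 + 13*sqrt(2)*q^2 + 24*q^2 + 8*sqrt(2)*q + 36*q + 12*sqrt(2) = (q + 2)*(q + 6)*(q + sqrt(2))*(sqrt(2)*q + 1)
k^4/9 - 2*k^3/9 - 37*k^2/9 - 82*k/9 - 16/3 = (k/3 + 1/3)*(k/3 + 1)*(k - 8)*(k + 2)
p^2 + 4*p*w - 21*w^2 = (p - 3*w)*(p + 7*w)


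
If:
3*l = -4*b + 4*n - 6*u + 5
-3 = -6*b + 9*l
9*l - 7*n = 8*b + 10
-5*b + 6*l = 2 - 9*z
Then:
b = 9*z - 4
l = 6*z - 3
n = -18*z/7 - 5/7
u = 95/21 - 75*z/7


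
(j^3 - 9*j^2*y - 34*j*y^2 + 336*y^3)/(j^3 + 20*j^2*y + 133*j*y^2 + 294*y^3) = (j^2 - 15*j*y + 56*y^2)/(j^2 + 14*j*y + 49*y^2)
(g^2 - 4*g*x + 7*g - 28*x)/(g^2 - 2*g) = (g^2 - 4*g*x + 7*g - 28*x)/(g*(g - 2))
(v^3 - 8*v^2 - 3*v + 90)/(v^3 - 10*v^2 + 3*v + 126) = (v - 5)/(v - 7)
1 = 1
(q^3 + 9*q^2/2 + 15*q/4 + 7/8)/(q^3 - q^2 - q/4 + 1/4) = (4*q^2 + 16*q + 7)/(2*(2*q^2 - 3*q + 1))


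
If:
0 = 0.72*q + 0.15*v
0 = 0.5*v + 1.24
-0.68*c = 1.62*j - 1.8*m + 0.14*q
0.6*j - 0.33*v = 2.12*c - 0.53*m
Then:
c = 0.504528419737664*m + 0.333751821778055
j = 0.899333749739746*m - 0.184743563050871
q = 0.52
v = -2.48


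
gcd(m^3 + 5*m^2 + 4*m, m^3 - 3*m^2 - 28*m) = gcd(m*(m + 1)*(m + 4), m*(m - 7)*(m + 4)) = m^2 + 4*m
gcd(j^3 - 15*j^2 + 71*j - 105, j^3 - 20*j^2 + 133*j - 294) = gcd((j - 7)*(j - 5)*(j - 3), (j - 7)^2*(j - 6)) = j - 7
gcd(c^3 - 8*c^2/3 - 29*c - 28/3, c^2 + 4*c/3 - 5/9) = 1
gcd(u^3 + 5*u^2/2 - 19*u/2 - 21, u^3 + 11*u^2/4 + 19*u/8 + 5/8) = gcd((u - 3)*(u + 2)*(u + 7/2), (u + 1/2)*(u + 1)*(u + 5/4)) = 1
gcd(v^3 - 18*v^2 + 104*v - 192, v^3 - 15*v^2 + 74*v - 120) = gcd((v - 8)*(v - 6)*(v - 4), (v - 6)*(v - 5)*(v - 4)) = v^2 - 10*v + 24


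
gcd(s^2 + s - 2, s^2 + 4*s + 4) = s + 2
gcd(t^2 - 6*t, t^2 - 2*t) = t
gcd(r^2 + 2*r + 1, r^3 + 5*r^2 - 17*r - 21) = r + 1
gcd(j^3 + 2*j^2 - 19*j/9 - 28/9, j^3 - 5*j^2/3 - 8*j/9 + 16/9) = j^2 - j/3 - 4/3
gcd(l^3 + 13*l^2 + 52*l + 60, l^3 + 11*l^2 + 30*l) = l^2 + 11*l + 30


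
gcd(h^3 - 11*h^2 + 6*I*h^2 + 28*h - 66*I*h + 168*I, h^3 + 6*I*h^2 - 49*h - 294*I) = h^2 + h*(-7 + 6*I) - 42*I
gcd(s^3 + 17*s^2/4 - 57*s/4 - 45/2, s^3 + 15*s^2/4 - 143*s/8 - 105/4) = s^2 + 29*s/4 + 15/2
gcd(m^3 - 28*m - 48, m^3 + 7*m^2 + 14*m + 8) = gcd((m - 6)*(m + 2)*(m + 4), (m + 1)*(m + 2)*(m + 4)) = m^2 + 6*m + 8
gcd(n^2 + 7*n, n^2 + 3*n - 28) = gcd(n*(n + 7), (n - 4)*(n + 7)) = n + 7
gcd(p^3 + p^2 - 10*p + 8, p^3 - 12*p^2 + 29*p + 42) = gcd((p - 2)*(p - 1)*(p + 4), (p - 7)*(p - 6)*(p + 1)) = 1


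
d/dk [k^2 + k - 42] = 2*k + 1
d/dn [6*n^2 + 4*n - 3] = 12*n + 4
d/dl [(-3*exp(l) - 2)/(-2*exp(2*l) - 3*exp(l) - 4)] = (-(3*exp(l) + 2)*(4*exp(l) + 3) + 6*exp(2*l) + 9*exp(l) + 12)*exp(l)/(2*exp(2*l) + 3*exp(l) + 4)^2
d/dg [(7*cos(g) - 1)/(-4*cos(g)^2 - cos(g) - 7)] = (28*sin(g)^2 + 8*cos(g) + 22)*sin(g)/(4*cos(g)^2 + cos(g) + 7)^2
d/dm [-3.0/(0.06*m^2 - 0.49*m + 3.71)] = (0.36*m - 1.47)/(0.06*m^2 - 0.49*m + 3.71)^2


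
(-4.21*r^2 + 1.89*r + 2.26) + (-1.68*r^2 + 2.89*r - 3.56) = -5.89*r^2 + 4.78*r - 1.3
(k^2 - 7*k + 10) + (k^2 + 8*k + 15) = 2*k^2 + k + 25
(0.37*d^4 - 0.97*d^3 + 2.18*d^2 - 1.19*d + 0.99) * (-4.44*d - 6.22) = -1.6428*d^5 + 2.0054*d^4 - 3.6458*d^3 - 8.276*d^2 + 3.0062*d - 6.1578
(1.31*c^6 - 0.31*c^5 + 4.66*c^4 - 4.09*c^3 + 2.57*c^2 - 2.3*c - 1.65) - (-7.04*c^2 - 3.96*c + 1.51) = 1.31*c^6 - 0.31*c^5 + 4.66*c^4 - 4.09*c^3 + 9.61*c^2 + 1.66*c - 3.16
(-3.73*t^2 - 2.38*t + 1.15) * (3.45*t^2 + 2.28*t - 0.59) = -12.8685*t^4 - 16.7154*t^3 + 0.7418*t^2 + 4.0262*t - 0.6785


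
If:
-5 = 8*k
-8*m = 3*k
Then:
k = -5/8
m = 15/64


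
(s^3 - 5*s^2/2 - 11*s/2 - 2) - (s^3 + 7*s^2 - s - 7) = -19*s^2/2 - 9*s/2 + 5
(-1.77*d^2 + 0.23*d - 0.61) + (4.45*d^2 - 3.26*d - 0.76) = 2.68*d^2 - 3.03*d - 1.37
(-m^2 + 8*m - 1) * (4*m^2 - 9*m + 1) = -4*m^4 + 41*m^3 - 77*m^2 + 17*m - 1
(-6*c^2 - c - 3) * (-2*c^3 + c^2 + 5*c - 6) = 12*c^5 - 4*c^4 - 25*c^3 + 28*c^2 - 9*c + 18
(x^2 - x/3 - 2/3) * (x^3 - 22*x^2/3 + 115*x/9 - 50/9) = x^5 - 23*x^4/3 + 131*x^3/9 - 133*x^2/27 - 20*x/3 + 100/27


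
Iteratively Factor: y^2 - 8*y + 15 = (y - 5)*(y - 3)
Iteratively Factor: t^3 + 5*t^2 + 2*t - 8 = (t + 2)*(t^2 + 3*t - 4) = (t + 2)*(t + 4)*(t - 1)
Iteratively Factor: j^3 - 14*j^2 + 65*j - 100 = (j - 4)*(j^2 - 10*j + 25) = (j - 5)*(j - 4)*(j - 5)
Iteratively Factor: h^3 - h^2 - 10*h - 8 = (h + 1)*(h^2 - 2*h - 8) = (h - 4)*(h + 1)*(h + 2)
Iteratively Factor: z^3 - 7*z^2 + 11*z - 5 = (z - 1)*(z^2 - 6*z + 5) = (z - 5)*(z - 1)*(z - 1)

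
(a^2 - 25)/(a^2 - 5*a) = (a + 5)/a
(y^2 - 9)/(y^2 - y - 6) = (y + 3)/(y + 2)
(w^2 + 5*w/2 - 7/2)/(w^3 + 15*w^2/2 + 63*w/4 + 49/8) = 4*(w - 1)/(4*w^2 + 16*w + 7)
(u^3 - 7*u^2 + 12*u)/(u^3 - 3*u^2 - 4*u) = (u - 3)/(u + 1)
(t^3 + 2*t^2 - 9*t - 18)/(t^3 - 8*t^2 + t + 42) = (t + 3)/(t - 7)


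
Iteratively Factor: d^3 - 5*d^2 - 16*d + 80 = (d - 5)*(d^2 - 16) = (d - 5)*(d + 4)*(d - 4)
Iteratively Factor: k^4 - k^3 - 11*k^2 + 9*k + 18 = (k + 3)*(k^3 - 4*k^2 + k + 6) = (k - 2)*(k + 3)*(k^2 - 2*k - 3) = (k - 2)*(k + 1)*(k + 3)*(k - 3)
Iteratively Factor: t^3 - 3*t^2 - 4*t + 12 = (t + 2)*(t^2 - 5*t + 6) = (t - 3)*(t + 2)*(t - 2)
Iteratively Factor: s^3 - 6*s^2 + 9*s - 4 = (s - 1)*(s^2 - 5*s + 4) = (s - 1)^2*(s - 4)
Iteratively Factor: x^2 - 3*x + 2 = (x - 2)*(x - 1)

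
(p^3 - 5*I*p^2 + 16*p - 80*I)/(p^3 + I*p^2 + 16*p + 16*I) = (p - 5*I)/(p + I)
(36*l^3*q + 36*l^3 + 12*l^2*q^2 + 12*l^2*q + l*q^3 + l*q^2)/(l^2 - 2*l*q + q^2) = l*(36*l^2*q + 36*l^2 + 12*l*q^2 + 12*l*q + q^3 + q^2)/(l^2 - 2*l*q + q^2)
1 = 1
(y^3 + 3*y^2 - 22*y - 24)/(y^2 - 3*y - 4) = y + 6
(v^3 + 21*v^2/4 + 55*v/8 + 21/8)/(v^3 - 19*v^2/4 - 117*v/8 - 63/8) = (2*v^2 + 9*v + 7)/(2*v^2 - 11*v - 21)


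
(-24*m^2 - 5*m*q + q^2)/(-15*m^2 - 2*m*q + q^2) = (-8*m + q)/(-5*m + q)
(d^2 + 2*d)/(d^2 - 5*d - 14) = d/(d - 7)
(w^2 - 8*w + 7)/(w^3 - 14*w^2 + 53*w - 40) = (w - 7)/(w^2 - 13*w + 40)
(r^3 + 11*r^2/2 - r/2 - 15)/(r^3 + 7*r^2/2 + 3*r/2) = (2*r^3 + 11*r^2 - r - 30)/(r*(2*r^2 + 7*r + 3))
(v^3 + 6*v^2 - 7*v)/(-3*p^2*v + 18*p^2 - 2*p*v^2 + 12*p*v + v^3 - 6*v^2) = v*(-v^2 - 6*v + 7)/(3*p^2*v - 18*p^2 + 2*p*v^2 - 12*p*v - v^3 + 6*v^2)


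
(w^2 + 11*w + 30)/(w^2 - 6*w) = (w^2 + 11*w + 30)/(w*(w - 6))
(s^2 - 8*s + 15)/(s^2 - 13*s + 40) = (s - 3)/(s - 8)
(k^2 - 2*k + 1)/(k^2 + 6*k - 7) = (k - 1)/(k + 7)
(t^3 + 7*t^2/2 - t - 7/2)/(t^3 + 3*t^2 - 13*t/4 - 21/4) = 2*(t - 1)/(2*t - 3)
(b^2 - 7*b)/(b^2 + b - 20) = b*(b - 7)/(b^2 + b - 20)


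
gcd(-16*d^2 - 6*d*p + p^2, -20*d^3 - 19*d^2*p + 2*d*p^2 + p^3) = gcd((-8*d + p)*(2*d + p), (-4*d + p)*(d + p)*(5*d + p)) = 1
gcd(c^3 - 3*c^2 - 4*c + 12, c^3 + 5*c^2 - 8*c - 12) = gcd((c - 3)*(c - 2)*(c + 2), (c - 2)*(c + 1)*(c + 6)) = c - 2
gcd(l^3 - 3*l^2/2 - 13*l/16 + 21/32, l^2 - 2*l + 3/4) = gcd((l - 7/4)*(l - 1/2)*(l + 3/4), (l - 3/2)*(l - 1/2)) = l - 1/2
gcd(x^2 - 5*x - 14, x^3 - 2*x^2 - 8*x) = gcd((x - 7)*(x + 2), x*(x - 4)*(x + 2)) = x + 2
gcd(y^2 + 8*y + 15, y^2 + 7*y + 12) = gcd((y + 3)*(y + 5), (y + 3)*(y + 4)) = y + 3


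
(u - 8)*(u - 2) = u^2 - 10*u + 16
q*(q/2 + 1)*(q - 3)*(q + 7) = q^4/2 + 3*q^3 - 13*q^2/2 - 21*q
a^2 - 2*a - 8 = (a - 4)*(a + 2)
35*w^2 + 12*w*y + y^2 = (5*w + y)*(7*w + y)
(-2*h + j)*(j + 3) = -2*h*j - 6*h + j^2 + 3*j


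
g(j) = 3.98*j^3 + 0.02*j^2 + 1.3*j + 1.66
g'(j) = 11.94*j^2 + 0.04*j + 1.3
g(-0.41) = 0.86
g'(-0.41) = 3.29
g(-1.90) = -28.04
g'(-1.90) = 44.33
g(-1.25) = -7.71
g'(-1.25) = 19.91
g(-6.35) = -1024.86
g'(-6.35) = 482.50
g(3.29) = 147.89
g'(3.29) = 130.67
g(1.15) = 9.23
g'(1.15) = 17.14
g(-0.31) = 1.14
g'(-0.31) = 2.44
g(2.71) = 84.54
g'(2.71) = 89.10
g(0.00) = 1.66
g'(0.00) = 1.30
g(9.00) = 2916.40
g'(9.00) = 968.80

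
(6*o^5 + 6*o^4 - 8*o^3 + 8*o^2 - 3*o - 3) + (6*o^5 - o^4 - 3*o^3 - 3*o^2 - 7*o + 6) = 12*o^5 + 5*o^4 - 11*o^3 + 5*o^2 - 10*o + 3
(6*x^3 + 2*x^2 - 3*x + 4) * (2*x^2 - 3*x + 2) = 12*x^5 - 14*x^4 + 21*x^2 - 18*x + 8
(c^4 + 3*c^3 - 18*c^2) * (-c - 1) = -c^5 - 4*c^4 + 15*c^3 + 18*c^2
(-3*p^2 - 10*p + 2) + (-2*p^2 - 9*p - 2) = -5*p^2 - 19*p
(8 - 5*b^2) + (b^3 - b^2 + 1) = b^3 - 6*b^2 + 9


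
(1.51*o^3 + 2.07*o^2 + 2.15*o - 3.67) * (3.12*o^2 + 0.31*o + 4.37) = 4.7112*o^5 + 6.9265*o^4 + 13.9484*o^3 - 1.738*o^2 + 8.2578*o - 16.0379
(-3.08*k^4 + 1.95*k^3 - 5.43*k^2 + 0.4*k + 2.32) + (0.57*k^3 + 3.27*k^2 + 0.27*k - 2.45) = -3.08*k^4 + 2.52*k^3 - 2.16*k^2 + 0.67*k - 0.13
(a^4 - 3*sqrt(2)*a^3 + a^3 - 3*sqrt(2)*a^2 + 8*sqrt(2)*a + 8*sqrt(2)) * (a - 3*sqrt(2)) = a^5 - 6*sqrt(2)*a^4 + a^4 - 6*sqrt(2)*a^3 + 18*a^3 + 8*sqrt(2)*a^2 + 18*a^2 - 48*a + 8*sqrt(2)*a - 48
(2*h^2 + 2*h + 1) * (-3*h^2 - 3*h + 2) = -6*h^4 - 12*h^3 - 5*h^2 + h + 2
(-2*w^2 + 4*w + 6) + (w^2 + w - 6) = -w^2 + 5*w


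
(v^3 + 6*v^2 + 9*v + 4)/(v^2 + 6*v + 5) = (v^2 + 5*v + 4)/(v + 5)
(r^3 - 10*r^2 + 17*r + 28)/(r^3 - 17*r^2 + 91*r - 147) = (r^2 - 3*r - 4)/(r^2 - 10*r + 21)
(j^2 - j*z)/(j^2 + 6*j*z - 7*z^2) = j/(j + 7*z)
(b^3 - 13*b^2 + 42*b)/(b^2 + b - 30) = b*(b^2 - 13*b + 42)/(b^2 + b - 30)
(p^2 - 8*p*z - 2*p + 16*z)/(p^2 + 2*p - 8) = (p - 8*z)/(p + 4)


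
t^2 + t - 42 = (t - 6)*(t + 7)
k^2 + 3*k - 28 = (k - 4)*(k + 7)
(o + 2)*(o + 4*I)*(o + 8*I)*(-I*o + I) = -I*o^4 + 12*o^3 - I*o^3 + 12*o^2 + 34*I*o^2 - 24*o + 32*I*o - 64*I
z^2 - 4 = (z - 2)*(z + 2)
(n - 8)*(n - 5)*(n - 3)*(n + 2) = n^4 - 14*n^3 + 47*n^2 + 38*n - 240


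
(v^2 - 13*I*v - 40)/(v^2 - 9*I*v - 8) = (v - 5*I)/(v - I)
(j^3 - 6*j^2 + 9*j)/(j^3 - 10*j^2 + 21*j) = (j - 3)/(j - 7)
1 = 1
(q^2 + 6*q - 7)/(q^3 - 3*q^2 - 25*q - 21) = (-q^2 - 6*q + 7)/(-q^3 + 3*q^2 + 25*q + 21)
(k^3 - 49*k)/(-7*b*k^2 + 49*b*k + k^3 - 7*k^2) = (-k - 7)/(7*b - k)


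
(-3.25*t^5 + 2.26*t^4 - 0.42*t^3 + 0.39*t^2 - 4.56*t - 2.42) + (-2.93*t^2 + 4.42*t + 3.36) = -3.25*t^5 + 2.26*t^4 - 0.42*t^3 - 2.54*t^2 - 0.14*t + 0.94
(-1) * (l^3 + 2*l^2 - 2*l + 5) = -l^3 - 2*l^2 + 2*l - 5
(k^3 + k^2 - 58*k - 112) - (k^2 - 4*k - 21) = k^3 - 54*k - 91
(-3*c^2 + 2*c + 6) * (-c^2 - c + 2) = 3*c^4 + c^3 - 14*c^2 - 2*c + 12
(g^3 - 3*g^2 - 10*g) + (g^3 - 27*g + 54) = 2*g^3 - 3*g^2 - 37*g + 54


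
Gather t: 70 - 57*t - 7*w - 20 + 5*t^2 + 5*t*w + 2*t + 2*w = 5*t^2 + t*(5*w - 55) - 5*w + 50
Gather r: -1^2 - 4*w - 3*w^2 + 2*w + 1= -3*w^2 - 2*w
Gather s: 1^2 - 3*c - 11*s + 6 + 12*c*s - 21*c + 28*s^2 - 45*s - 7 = -24*c + 28*s^2 + s*(12*c - 56)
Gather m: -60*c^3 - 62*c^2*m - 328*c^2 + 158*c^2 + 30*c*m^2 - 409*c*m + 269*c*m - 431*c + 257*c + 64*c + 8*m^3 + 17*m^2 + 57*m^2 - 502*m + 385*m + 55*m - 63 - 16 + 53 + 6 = -60*c^3 - 170*c^2 - 110*c + 8*m^3 + m^2*(30*c + 74) + m*(-62*c^2 - 140*c - 62) - 20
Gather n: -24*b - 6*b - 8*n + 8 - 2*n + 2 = -30*b - 10*n + 10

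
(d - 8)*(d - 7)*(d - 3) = d^3 - 18*d^2 + 101*d - 168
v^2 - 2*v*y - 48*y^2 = (v - 8*y)*(v + 6*y)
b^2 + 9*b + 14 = (b + 2)*(b + 7)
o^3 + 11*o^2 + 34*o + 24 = (o + 1)*(o + 4)*(o + 6)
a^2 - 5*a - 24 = (a - 8)*(a + 3)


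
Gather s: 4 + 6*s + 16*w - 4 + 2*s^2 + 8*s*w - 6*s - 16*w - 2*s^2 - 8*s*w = 0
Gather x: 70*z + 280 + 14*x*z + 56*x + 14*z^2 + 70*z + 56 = x*(14*z + 56) + 14*z^2 + 140*z + 336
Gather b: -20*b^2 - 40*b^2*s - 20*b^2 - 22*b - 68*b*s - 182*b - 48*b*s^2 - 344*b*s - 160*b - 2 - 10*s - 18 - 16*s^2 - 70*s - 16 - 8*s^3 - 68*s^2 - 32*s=b^2*(-40*s - 40) + b*(-48*s^2 - 412*s - 364) - 8*s^3 - 84*s^2 - 112*s - 36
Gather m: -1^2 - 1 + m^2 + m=m^2 + m - 2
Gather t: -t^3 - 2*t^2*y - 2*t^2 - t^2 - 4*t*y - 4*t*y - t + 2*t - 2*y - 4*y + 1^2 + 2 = -t^3 + t^2*(-2*y - 3) + t*(1 - 8*y) - 6*y + 3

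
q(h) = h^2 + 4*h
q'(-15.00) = -26.00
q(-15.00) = 165.00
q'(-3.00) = -2.00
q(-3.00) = -3.00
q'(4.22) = 12.44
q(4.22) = 34.69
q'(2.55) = 9.10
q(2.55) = 16.70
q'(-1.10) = 1.80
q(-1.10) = -3.19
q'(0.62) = 5.24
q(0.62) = 2.86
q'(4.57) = 13.14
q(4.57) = 39.16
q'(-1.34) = 1.32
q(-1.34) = -3.56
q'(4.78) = 13.56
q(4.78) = 41.97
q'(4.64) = 13.28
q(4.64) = 40.09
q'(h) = 2*h + 4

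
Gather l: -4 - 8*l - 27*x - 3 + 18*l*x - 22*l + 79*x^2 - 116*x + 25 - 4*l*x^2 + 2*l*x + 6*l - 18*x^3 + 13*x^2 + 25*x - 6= l*(-4*x^2 + 20*x - 24) - 18*x^3 + 92*x^2 - 118*x + 12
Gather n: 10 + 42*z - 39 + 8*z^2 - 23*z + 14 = 8*z^2 + 19*z - 15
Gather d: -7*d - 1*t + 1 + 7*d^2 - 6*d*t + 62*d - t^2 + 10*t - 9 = 7*d^2 + d*(55 - 6*t) - t^2 + 9*t - 8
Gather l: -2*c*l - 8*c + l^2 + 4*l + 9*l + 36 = -8*c + l^2 + l*(13 - 2*c) + 36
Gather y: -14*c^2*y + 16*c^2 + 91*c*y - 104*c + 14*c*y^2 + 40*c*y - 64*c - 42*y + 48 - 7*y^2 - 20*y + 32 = 16*c^2 - 168*c + y^2*(14*c - 7) + y*(-14*c^2 + 131*c - 62) + 80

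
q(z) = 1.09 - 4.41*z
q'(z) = -4.41000000000000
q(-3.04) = 14.50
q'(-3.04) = -4.41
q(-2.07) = 10.22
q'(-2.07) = -4.41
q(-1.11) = 5.99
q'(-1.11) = -4.41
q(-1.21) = 6.43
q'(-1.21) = -4.41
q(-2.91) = 13.92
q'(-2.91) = -4.41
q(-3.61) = 17.01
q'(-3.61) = -4.41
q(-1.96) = 9.73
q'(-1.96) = -4.41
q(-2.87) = 13.75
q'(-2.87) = -4.41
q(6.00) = -25.37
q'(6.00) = -4.41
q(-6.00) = 27.55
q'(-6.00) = -4.41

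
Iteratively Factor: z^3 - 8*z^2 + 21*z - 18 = (z - 3)*(z^2 - 5*z + 6) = (z - 3)*(z - 2)*(z - 3)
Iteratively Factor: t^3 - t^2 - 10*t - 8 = (t - 4)*(t^2 + 3*t + 2) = (t - 4)*(t + 2)*(t + 1)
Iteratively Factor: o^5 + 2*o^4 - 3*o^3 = (o)*(o^4 + 2*o^3 - 3*o^2) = o^2*(o^3 + 2*o^2 - 3*o) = o^2*(o + 3)*(o^2 - o) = o^3*(o + 3)*(o - 1)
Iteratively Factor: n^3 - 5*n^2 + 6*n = (n)*(n^2 - 5*n + 6) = n*(n - 3)*(n - 2)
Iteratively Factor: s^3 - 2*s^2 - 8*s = (s + 2)*(s^2 - 4*s) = (s - 4)*(s + 2)*(s)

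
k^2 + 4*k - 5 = (k - 1)*(k + 5)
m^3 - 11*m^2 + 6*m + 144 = (m - 8)*(m - 6)*(m + 3)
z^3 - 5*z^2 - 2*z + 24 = (z - 4)*(z - 3)*(z + 2)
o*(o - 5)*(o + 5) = o^3 - 25*o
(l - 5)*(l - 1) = l^2 - 6*l + 5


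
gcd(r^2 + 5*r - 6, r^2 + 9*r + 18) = r + 6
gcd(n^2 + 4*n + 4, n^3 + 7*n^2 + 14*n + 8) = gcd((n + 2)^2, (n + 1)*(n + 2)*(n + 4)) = n + 2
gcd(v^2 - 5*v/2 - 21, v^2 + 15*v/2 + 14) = v + 7/2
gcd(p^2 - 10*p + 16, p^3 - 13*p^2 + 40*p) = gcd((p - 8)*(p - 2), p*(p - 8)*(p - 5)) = p - 8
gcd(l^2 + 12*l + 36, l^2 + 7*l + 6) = l + 6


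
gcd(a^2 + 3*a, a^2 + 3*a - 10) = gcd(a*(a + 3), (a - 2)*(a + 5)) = 1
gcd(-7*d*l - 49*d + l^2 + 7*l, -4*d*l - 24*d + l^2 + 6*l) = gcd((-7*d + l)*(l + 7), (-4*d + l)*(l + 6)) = 1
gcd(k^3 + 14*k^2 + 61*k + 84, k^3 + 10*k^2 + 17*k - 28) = k^2 + 11*k + 28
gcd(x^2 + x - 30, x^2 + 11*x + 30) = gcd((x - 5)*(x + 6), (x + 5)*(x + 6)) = x + 6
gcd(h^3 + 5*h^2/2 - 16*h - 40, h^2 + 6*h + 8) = h + 4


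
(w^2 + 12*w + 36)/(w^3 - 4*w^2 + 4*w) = (w^2 + 12*w + 36)/(w*(w^2 - 4*w + 4))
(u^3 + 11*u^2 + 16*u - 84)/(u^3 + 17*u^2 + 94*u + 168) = (u - 2)/(u + 4)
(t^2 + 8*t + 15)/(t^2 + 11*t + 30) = (t + 3)/(t + 6)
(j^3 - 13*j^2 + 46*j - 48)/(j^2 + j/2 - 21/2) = 2*(j^2 - 10*j + 16)/(2*j + 7)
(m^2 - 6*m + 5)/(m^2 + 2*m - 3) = (m - 5)/(m + 3)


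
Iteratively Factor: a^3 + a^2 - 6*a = (a - 2)*(a^2 + 3*a) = a*(a - 2)*(a + 3)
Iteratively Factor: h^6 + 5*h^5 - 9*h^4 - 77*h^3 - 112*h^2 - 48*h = (h + 1)*(h^5 + 4*h^4 - 13*h^3 - 64*h^2 - 48*h) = (h + 1)*(h + 3)*(h^4 + h^3 - 16*h^2 - 16*h) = h*(h + 1)*(h + 3)*(h^3 + h^2 - 16*h - 16) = h*(h + 1)^2*(h + 3)*(h^2 - 16) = h*(h - 4)*(h + 1)^2*(h + 3)*(h + 4)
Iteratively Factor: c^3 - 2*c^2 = (c - 2)*(c^2) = c*(c - 2)*(c)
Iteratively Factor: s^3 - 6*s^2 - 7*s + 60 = (s + 3)*(s^2 - 9*s + 20) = (s - 5)*(s + 3)*(s - 4)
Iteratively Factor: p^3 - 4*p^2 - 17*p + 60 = (p - 3)*(p^2 - p - 20) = (p - 5)*(p - 3)*(p + 4)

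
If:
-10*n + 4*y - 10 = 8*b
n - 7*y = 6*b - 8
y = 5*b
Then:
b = 35/199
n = -157/199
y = 175/199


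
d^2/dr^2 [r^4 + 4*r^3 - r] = 12*r*(r + 2)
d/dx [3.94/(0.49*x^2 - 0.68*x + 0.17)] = (2.6792 - 3.8612*x)/(0.49*x^2 - 0.68*x + 0.17)^2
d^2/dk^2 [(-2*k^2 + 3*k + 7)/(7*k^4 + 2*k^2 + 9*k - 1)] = 2*(-294*k^8 + 882*k^7 + 3458*k^6 + 882*k^5 + 147*k^4 + 1140*k^3 + 366*k^2 + 396*k + 606)/(343*k^12 + 294*k^10 + 1323*k^9 - 63*k^8 + 756*k^7 + 1625*k^6 - 270*k^5 + 495*k^4 + 621*k^3 - 237*k^2 + 27*k - 1)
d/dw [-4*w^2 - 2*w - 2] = -8*w - 2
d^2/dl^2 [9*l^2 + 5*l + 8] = 18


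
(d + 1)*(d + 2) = d^2 + 3*d + 2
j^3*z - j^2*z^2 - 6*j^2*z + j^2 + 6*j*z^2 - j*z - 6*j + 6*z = (j - 6)*(j - z)*(j*z + 1)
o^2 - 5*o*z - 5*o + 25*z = (o - 5)*(o - 5*z)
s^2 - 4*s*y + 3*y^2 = (s - 3*y)*(s - y)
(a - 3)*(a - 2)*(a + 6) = a^3 + a^2 - 24*a + 36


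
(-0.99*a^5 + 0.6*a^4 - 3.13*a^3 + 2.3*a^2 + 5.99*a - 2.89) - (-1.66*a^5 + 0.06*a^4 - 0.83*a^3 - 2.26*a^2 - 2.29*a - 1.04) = 0.67*a^5 + 0.54*a^4 - 2.3*a^3 + 4.56*a^2 + 8.28*a - 1.85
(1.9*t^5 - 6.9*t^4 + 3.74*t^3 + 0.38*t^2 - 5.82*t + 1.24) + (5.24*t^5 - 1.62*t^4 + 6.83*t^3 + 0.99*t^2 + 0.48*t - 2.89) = 7.14*t^5 - 8.52*t^4 + 10.57*t^3 + 1.37*t^2 - 5.34*t - 1.65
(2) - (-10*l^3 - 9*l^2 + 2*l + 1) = 10*l^3 + 9*l^2 - 2*l + 1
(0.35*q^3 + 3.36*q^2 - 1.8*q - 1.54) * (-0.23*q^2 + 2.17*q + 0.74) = -0.0805*q^5 - 0.0133000000000001*q^4 + 7.9642*q^3 - 1.0654*q^2 - 4.6738*q - 1.1396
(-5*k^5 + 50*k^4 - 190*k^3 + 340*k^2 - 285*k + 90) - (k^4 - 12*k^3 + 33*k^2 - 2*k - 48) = -5*k^5 + 49*k^4 - 178*k^3 + 307*k^2 - 283*k + 138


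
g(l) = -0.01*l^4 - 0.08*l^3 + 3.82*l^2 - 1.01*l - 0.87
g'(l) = -0.04*l^3 - 0.24*l^2 + 7.64*l - 1.01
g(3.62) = 40.02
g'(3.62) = 21.60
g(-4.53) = 85.32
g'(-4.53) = -36.83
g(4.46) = 59.56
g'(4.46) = 24.74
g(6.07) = 102.28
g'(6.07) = 27.58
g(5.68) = 91.57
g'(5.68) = 27.31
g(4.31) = 55.88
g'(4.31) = 24.26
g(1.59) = 6.80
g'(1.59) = 10.37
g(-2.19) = 20.27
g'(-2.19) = -18.47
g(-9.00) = 310.35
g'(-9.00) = -60.05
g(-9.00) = 310.35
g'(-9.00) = -60.05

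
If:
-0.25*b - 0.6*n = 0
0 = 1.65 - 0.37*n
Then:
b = -10.70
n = 4.46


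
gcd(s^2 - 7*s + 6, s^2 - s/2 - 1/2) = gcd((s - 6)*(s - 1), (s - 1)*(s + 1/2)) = s - 1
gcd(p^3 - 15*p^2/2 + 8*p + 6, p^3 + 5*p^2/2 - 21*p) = 1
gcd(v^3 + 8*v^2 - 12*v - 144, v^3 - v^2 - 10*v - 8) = v - 4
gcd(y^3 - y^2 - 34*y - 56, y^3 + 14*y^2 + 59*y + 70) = y + 2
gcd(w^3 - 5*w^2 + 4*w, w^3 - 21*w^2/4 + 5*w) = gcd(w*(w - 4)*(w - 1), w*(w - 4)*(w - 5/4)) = w^2 - 4*w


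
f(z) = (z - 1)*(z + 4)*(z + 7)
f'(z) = (z - 1)*(z + 4) + (z - 1)*(z + 7) + (z + 4)*(z + 7) = 3*z^2 + 20*z + 17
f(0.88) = -4.61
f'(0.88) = 36.92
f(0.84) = -6.07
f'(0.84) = 35.92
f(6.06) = 664.80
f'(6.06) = 248.37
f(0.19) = -24.40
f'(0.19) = 20.91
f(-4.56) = 7.60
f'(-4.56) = -11.82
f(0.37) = -20.29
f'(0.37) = 24.81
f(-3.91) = -1.37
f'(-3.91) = -15.34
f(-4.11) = 1.62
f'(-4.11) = -14.52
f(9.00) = 1664.00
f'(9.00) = 440.00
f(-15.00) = -1408.00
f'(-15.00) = 392.00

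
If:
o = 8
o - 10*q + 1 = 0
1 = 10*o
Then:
No Solution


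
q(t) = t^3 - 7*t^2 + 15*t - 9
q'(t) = 3*t^2 - 14*t + 15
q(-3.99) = -243.81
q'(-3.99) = 118.62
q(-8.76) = -1349.78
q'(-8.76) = 367.85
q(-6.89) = -771.74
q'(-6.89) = 253.88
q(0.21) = -6.15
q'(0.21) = 12.19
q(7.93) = 168.43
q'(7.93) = 92.63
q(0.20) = -6.27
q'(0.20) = 12.32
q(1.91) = 1.08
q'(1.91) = -0.80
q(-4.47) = -305.23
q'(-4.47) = 137.52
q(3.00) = 0.00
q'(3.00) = 0.00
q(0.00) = -9.00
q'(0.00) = 15.00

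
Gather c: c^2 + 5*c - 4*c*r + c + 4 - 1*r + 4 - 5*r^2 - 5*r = c^2 + c*(6 - 4*r) - 5*r^2 - 6*r + 8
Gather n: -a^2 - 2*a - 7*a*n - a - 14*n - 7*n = -a^2 - 3*a + n*(-7*a - 21)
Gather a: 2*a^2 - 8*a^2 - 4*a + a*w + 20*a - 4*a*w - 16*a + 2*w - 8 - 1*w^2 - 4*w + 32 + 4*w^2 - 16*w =-6*a^2 - 3*a*w + 3*w^2 - 18*w + 24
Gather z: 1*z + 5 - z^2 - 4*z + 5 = -z^2 - 3*z + 10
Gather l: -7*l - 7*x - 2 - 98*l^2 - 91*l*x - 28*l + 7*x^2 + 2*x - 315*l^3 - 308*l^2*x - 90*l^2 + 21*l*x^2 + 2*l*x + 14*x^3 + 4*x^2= -315*l^3 + l^2*(-308*x - 188) + l*(21*x^2 - 89*x - 35) + 14*x^3 + 11*x^2 - 5*x - 2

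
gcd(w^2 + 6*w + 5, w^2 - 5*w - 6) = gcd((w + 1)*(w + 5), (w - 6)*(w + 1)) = w + 1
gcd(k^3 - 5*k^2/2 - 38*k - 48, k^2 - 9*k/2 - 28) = k - 8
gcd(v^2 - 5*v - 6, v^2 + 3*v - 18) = 1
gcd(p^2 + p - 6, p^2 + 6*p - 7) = 1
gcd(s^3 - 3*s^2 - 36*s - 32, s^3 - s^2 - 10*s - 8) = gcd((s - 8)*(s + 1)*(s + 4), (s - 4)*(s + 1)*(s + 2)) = s + 1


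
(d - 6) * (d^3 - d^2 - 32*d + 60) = d^4 - 7*d^3 - 26*d^2 + 252*d - 360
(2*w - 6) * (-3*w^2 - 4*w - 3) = -6*w^3 + 10*w^2 + 18*w + 18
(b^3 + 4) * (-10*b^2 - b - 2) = -10*b^5 - b^4 - 2*b^3 - 40*b^2 - 4*b - 8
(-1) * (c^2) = -c^2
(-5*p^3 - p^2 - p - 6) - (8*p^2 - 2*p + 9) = -5*p^3 - 9*p^2 + p - 15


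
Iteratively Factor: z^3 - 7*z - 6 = (z - 3)*(z^2 + 3*z + 2) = (z - 3)*(z + 1)*(z + 2)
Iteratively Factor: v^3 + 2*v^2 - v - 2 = (v + 2)*(v^2 - 1) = (v + 1)*(v + 2)*(v - 1)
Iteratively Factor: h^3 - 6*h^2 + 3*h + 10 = (h + 1)*(h^2 - 7*h + 10) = (h - 2)*(h + 1)*(h - 5)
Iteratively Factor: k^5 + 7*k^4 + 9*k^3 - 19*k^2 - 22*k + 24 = (k + 2)*(k^4 + 5*k^3 - k^2 - 17*k + 12) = (k - 1)*(k + 2)*(k^3 + 6*k^2 + 5*k - 12) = (k - 1)^2*(k + 2)*(k^2 + 7*k + 12) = (k - 1)^2*(k + 2)*(k + 4)*(k + 3)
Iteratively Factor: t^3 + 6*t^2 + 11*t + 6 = (t + 2)*(t^2 + 4*t + 3) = (t + 1)*(t + 2)*(t + 3)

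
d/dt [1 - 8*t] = -8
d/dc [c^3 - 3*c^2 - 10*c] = 3*c^2 - 6*c - 10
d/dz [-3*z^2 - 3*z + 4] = -6*z - 3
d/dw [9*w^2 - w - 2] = 18*w - 1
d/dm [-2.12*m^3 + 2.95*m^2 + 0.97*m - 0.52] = -6.36*m^2 + 5.9*m + 0.97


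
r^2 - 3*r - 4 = (r - 4)*(r + 1)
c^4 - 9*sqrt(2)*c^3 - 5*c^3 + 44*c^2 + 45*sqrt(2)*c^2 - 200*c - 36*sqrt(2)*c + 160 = (c - 4)*(c - 1)*(c - 5*sqrt(2))*(c - 4*sqrt(2))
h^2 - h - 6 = (h - 3)*(h + 2)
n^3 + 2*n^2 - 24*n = n*(n - 4)*(n + 6)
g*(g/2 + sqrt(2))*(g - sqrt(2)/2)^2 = g^4/2 + sqrt(2)*g^3/2 - 7*g^2/4 + sqrt(2)*g/2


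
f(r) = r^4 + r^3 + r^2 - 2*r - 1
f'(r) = 4*r^3 + 3*r^2 + 2*r - 2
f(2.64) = 67.66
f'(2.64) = 97.79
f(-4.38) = 310.96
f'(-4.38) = -289.32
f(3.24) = 147.23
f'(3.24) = 172.02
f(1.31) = 3.29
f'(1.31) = 14.76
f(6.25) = 1795.58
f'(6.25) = 1104.25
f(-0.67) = 0.69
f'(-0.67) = -3.20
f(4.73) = 618.28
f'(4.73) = 497.87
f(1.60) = 9.01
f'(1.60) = 25.26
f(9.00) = 7352.00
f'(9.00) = 3175.00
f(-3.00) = 68.00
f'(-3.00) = -89.00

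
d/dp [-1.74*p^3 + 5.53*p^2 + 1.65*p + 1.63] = -5.22*p^2 + 11.06*p + 1.65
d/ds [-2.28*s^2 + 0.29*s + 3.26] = 0.29 - 4.56*s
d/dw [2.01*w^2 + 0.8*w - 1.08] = 4.02*w + 0.8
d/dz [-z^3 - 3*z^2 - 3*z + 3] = -3*z^2 - 6*z - 3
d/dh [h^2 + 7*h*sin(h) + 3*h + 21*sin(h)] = 7*h*cos(h) + 2*h + 7*sin(h) + 21*cos(h) + 3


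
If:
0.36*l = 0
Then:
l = 0.00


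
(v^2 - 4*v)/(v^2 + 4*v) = (v - 4)/(v + 4)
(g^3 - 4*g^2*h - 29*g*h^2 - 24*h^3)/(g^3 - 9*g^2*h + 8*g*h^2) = (g^2 + 4*g*h + 3*h^2)/(g*(g - h))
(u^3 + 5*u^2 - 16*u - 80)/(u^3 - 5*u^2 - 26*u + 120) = (u + 4)/(u - 6)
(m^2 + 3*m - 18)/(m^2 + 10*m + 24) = (m - 3)/(m + 4)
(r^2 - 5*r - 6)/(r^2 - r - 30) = (r + 1)/(r + 5)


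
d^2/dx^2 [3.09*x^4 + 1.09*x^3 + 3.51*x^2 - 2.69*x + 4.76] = 37.08*x^2 + 6.54*x + 7.02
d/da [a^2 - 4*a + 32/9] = 2*a - 4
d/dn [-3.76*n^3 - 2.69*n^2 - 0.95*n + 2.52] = -11.28*n^2 - 5.38*n - 0.95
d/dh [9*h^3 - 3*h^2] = 3*h*(9*h - 2)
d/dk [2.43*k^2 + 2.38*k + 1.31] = 4.86*k + 2.38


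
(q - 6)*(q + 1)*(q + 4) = q^3 - q^2 - 26*q - 24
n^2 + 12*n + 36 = (n + 6)^2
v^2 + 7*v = v*(v + 7)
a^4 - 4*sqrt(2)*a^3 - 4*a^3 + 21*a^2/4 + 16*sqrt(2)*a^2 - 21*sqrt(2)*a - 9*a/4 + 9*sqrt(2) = (a - 3/2)^2*(a - 1)*(a - 4*sqrt(2))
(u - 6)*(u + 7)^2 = u^3 + 8*u^2 - 35*u - 294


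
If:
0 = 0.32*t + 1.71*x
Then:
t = -5.34375*x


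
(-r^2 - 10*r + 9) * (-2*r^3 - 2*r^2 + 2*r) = 2*r^5 + 22*r^4 - 38*r^2 + 18*r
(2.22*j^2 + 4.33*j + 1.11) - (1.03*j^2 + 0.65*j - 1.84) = 1.19*j^2 + 3.68*j + 2.95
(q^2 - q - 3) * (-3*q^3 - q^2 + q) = -3*q^5 + 2*q^4 + 11*q^3 + 2*q^2 - 3*q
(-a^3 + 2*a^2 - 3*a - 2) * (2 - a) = a^4 - 4*a^3 + 7*a^2 - 4*a - 4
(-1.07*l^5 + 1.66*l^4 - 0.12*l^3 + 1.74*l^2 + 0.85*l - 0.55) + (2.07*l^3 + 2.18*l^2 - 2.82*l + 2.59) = -1.07*l^5 + 1.66*l^4 + 1.95*l^3 + 3.92*l^2 - 1.97*l + 2.04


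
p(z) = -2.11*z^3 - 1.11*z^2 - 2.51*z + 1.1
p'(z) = -6.33*z^2 - 2.22*z - 2.51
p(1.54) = -13.10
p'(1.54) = -20.94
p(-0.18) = 1.53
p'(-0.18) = -2.32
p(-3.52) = 88.21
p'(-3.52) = -73.13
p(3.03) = -75.39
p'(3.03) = -67.35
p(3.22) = -88.94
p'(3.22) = -75.29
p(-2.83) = 47.14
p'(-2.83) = -46.92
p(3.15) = -83.77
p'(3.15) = -72.31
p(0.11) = 0.81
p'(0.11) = -2.83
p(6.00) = -509.68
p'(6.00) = -243.71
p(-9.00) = 1471.97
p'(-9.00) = -495.26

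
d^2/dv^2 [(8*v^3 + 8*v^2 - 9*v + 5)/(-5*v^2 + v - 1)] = 14*(31*v^3 - 33*v^2 - 12*v + 3)/(125*v^6 - 75*v^5 + 90*v^4 - 31*v^3 + 18*v^2 - 3*v + 1)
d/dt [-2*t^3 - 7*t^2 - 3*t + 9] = -6*t^2 - 14*t - 3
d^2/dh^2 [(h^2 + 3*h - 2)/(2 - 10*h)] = 34/(125*h^3 - 75*h^2 + 15*h - 1)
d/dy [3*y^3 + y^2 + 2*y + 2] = 9*y^2 + 2*y + 2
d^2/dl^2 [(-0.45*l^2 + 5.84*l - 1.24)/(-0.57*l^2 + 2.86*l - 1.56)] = (2.22044604925031e-16*l^4 - 2.32765199999999*l^3 + 0.0164159999999924*l^2 + 19.02888*l - 31.841056)/(0.185193*l^6 - 2.787642*l^5 + 15.507648*l^4 - 38.652328*l^3 + 42.441984*l^2 - 20.880288*l + 3.796416)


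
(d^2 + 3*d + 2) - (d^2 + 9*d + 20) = -6*d - 18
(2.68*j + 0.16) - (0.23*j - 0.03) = 2.45*j + 0.19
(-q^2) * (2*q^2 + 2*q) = -2*q^4 - 2*q^3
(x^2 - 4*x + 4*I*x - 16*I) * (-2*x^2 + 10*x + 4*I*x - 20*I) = -2*x^4 + 18*x^3 - 4*I*x^3 - 56*x^2 + 36*I*x^2 + 144*x - 80*I*x - 320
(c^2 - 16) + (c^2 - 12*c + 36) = 2*c^2 - 12*c + 20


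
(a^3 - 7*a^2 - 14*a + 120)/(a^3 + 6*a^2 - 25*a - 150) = (a^2 - 2*a - 24)/(a^2 + 11*a + 30)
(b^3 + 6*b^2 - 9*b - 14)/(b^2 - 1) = (b^2 + 5*b - 14)/(b - 1)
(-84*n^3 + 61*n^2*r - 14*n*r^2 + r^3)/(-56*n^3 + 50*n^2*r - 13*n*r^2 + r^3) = (-3*n + r)/(-2*n + r)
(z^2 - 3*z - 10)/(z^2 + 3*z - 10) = (z^2 - 3*z - 10)/(z^2 + 3*z - 10)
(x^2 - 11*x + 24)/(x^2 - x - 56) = (x - 3)/(x + 7)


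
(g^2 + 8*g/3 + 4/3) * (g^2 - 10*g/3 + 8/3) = g^4 - 2*g^3/3 - 44*g^2/9 + 8*g/3 + 32/9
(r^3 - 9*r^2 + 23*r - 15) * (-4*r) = -4*r^4 + 36*r^3 - 92*r^2 + 60*r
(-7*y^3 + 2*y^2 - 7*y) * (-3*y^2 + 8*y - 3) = 21*y^5 - 62*y^4 + 58*y^3 - 62*y^2 + 21*y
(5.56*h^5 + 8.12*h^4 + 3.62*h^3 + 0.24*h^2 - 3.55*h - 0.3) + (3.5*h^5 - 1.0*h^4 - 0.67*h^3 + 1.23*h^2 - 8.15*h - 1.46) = 9.06*h^5 + 7.12*h^4 + 2.95*h^3 + 1.47*h^2 - 11.7*h - 1.76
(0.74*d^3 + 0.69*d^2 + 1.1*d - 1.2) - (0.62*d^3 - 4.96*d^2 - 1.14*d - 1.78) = 0.12*d^3 + 5.65*d^2 + 2.24*d + 0.58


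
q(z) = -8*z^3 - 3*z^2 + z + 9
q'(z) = -24*z^2 - 6*z + 1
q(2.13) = -79.79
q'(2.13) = -120.67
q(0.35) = 8.64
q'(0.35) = -4.04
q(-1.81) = 44.80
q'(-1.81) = -66.77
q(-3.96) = 454.79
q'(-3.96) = -351.60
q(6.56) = -2371.94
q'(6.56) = -1071.17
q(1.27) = -10.96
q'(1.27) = -45.33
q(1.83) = -48.24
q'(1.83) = -90.35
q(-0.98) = 12.67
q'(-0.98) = -16.17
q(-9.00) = 5589.00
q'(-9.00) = -1889.00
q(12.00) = -14235.00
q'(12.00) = -3527.00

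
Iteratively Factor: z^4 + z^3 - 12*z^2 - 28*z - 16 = (z + 1)*(z^3 - 12*z - 16) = (z - 4)*(z + 1)*(z^2 + 4*z + 4) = (z - 4)*(z + 1)*(z + 2)*(z + 2)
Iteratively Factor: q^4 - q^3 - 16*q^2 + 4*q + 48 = (q + 2)*(q^3 - 3*q^2 - 10*q + 24) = (q + 2)*(q + 3)*(q^2 - 6*q + 8) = (q - 2)*(q + 2)*(q + 3)*(q - 4)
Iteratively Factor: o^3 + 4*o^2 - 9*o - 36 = (o + 3)*(o^2 + o - 12) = (o + 3)*(o + 4)*(o - 3)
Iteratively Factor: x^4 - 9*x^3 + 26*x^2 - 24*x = (x - 2)*(x^3 - 7*x^2 + 12*x) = (x - 4)*(x - 2)*(x^2 - 3*x) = (x - 4)*(x - 3)*(x - 2)*(x)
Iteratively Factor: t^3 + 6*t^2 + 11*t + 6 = (t + 2)*(t^2 + 4*t + 3) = (t + 1)*(t + 2)*(t + 3)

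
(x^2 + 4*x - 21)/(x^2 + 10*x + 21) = (x - 3)/(x + 3)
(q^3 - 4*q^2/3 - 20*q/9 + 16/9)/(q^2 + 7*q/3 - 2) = (3*q^2 - 2*q - 8)/(3*(q + 3))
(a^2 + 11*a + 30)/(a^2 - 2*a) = (a^2 + 11*a + 30)/(a*(a - 2))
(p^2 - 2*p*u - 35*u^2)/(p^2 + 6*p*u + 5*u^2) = (p - 7*u)/(p + u)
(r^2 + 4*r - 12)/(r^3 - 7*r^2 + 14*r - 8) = (r + 6)/(r^2 - 5*r + 4)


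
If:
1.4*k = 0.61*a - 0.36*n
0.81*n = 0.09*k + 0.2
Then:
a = 21.2459016393443*n - 5.10018214936248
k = 9.0*n - 2.22222222222222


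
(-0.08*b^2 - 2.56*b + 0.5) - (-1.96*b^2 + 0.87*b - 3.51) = 1.88*b^2 - 3.43*b + 4.01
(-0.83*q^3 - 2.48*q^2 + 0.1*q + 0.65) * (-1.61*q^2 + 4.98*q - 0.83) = 1.3363*q^5 - 0.1406*q^4 - 11.8225*q^3 + 1.5099*q^2 + 3.154*q - 0.5395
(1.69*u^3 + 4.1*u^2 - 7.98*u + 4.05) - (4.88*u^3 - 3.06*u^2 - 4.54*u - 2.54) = -3.19*u^3 + 7.16*u^2 - 3.44*u + 6.59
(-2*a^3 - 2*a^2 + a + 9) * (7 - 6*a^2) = 12*a^5 + 12*a^4 - 20*a^3 - 68*a^2 + 7*a + 63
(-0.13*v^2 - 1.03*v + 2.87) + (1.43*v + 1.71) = -0.13*v^2 + 0.4*v + 4.58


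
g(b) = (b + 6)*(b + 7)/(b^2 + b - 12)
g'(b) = (-2*b - 1)*(b + 6)*(b + 7)/(b^2 + b - 12)^2 + (b + 6)/(b^2 + b - 12) + (b + 7)/(b^2 + b - 12) = 6*(-2*b^2 - 18*b - 33)/(b^4 + 2*b^3 - 23*b^2 - 24*b + 144)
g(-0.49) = -2.93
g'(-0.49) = -0.99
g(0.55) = -4.44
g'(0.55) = -2.10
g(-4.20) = 3.50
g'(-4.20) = 21.18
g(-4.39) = 1.46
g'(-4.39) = 5.40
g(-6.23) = -0.01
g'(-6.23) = 0.02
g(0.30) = -3.96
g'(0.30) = -1.72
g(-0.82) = -2.64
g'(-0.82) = -0.80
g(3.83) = 16.38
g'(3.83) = -18.65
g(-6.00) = 0.00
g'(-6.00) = 0.06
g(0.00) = -3.50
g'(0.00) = -1.38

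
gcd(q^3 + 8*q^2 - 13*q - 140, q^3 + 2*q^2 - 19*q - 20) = q^2 + q - 20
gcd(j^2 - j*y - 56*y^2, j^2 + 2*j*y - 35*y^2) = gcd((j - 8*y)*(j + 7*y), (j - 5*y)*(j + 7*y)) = j + 7*y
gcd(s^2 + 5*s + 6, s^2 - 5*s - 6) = 1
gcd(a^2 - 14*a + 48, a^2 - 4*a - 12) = a - 6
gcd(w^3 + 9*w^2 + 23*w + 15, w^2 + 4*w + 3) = w^2 + 4*w + 3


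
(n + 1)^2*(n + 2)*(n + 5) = n^4 + 9*n^3 + 25*n^2 + 27*n + 10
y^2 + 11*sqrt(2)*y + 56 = (y + 4*sqrt(2))*(y + 7*sqrt(2))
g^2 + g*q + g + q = (g + 1)*(g + q)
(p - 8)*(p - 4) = p^2 - 12*p + 32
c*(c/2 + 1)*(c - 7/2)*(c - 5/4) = c^4/2 - 11*c^3/8 - 41*c^2/16 + 35*c/8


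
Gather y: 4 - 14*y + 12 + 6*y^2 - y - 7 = 6*y^2 - 15*y + 9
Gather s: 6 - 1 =5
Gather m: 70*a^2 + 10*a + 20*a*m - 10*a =70*a^2 + 20*a*m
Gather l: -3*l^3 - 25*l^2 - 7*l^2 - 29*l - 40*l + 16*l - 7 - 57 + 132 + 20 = -3*l^3 - 32*l^2 - 53*l + 88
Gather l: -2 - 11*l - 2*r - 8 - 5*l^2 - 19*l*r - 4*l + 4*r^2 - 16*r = -5*l^2 + l*(-19*r - 15) + 4*r^2 - 18*r - 10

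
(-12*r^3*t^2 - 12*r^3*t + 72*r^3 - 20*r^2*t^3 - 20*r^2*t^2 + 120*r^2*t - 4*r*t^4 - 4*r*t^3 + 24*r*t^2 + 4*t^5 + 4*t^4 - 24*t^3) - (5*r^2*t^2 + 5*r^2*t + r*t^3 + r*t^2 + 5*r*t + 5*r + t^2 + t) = -12*r^3*t^2 - 12*r^3*t + 72*r^3 - 20*r^2*t^3 - 25*r^2*t^2 + 115*r^2*t - 4*r*t^4 - 5*r*t^3 + 23*r*t^2 - 5*r*t - 5*r + 4*t^5 + 4*t^4 - 24*t^3 - t^2 - t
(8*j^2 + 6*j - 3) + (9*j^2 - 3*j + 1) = 17*j^2 + 3*j - 2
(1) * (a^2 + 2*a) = a^2 + 2*a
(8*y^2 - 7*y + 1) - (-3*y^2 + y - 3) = 11*y^2 - 8*y + 4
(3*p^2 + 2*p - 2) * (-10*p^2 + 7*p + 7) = -30*p^4 + p^3 + 55*p^2 - 14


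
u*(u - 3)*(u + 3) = u^3 - 9*u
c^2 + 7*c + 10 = (c + 2)*(c + 5)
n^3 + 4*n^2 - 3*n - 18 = (n - 2)*(n + 3)^2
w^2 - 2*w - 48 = (w - 8)*(w + 6)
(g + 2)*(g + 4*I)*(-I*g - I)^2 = -g^4 - 4*g^3 - 4*I*g^3 - 5*g^2 - 16*I*g^2 - 2*g - 20*I*g - 8*I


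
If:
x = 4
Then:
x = 4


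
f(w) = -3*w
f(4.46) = -13.38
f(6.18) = -18.54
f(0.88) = -2.64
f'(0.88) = -3.00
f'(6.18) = -3.00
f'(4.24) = -3.00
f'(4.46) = -3.00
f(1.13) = -3.39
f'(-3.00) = -3.00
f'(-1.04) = -3.00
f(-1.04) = 3.12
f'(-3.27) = -3.00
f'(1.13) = -3.00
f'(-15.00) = -3.00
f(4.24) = -12.72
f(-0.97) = 2.91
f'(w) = -3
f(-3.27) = 9.81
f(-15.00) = 45.00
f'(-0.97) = -3.00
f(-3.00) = 9.00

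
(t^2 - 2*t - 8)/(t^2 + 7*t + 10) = (t - 4)/(t + 5)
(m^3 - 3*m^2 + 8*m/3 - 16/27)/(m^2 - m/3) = m - 8/3 + 16/(9*m)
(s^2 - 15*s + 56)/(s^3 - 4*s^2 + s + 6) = (s^2 - 15*s + 56)/(s^3 - 4*s^2 + s + 6)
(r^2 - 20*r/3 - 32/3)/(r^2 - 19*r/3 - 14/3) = (-3*r^2 + 20*r + 32)/(-3*r^2 + 19*r + 14)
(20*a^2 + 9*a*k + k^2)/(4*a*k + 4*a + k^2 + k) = (5*a + k)/(k + 1)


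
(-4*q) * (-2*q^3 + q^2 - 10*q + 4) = 8*q^4 - 4*q^3 + 40*q^2 - 16*q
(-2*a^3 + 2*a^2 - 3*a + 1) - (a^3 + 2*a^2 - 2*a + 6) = -3*a^3 - a - 5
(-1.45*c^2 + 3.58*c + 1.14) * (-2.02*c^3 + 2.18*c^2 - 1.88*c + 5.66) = 2.929*c^5 - 10.3926*c^4 + 8.2276*c^3 - 12.4522*c^2 + 18.1196*c + 6.4524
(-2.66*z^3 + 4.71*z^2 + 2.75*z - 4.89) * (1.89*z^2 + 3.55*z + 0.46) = -5.0274*z^5 - 0.5411*z^4 + 20.6944*z^3 + 2.687*z^2 - 16.0945*z - 2.2494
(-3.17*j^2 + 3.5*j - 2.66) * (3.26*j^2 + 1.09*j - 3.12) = -10.3342*j^4 + 7.9547*j^3 + 5.0338*j^2 - 13.8194*j + 8.2992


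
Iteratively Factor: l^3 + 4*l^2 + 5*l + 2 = (l + 1)*(l^2 + 3*l + 2) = (l + 1)*(l + 2)*(l + 1)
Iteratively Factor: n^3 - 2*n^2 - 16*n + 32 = (n - 4)*(n^2 + 2*n - 8) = (n - 4)*(n + 4)*(n - 2)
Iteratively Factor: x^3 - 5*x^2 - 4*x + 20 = (x - 2)*(x^2 - 3*x - 10) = (x - 2)*(x + 2)*(x - 5)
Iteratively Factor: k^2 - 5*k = (k)*(k - 5)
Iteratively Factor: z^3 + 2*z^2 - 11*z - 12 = (z - 3)*(z^2 + 5*z + 4) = (z - 3)*(z + 1)*(z + 4)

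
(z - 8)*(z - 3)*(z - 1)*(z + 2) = z^4 - 10*z^3 + 11*z^2 + 46*z - 48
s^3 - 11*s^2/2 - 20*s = s*(s - 8)*(s + 5/2)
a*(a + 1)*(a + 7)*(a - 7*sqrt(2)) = a^4 - 7*sqrt(2)*a^3 + 8*a^3 - 56*sqrt(2)*a^2 + 7*a^2 - 49*sqrt(2)*a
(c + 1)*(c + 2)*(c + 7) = c^3 + 10*c^2 + 23*c + 14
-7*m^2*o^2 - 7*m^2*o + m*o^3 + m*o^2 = o*(-7*m + o)*(m*o + m)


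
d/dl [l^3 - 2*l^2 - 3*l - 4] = 3*l^2 - 4*l - 3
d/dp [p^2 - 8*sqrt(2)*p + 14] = 2*p - 8*sqrt(2)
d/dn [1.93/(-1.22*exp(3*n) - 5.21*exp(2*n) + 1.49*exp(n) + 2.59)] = (7.0638*exp(2*n) + 20.1106*exp(n) - 2.8757)*exp(n)/(1.22*exp(3*n) + 5.21*exp(2*n) - 1.49*exp(n) - 2.59)^2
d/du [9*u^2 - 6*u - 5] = 18*u - 6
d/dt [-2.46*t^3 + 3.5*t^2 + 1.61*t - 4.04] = -7.38*t^2 + 7.0*t + 1.61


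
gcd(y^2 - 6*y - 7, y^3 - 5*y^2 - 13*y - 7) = y^2 - 6*y - 7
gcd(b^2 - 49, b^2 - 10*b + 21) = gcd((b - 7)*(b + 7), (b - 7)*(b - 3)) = b - 7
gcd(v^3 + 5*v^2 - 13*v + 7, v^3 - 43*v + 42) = v^2 + 6*v - 7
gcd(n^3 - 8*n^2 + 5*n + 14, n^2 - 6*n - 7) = n^2 - 6*n - 7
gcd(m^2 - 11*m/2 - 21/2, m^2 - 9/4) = m + 3/2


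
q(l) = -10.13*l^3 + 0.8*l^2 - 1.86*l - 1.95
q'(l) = -30.39*l^2 + 1.6*l - 1.86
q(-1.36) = 27.54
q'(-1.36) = -60.25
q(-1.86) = 69.46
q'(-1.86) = -109.97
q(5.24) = -1447.21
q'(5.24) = -827.91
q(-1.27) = 22.45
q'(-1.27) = -52.91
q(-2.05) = 92.50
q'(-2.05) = -132.85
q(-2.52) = 169.93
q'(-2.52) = -198.88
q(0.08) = -2.10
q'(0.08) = -1.93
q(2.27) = -120.54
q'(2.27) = -154.82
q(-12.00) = 17640.21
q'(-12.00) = -4397.22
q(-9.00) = 7464.36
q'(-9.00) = -2477.85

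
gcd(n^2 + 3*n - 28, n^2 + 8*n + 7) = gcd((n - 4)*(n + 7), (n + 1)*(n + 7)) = n + 7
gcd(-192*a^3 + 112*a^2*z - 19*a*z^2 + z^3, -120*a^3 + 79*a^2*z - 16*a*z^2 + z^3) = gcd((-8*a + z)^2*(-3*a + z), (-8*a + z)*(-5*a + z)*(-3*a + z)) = 24*a^2 - 11*a*z + z^2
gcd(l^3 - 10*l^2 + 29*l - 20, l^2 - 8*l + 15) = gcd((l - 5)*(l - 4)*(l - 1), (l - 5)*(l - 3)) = l - 5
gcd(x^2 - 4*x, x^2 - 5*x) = x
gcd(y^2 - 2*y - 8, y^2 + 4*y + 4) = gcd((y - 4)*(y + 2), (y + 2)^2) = y + 2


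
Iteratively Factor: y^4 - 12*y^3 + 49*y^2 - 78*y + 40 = (y - 5)*(y^3 - 7*y^2 + 14*y - 8) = (y - 5)*(y - 2)*(y^2 - 5*y + 4) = (y - 5)*(y - 4)*(y - 2)*(y - 1)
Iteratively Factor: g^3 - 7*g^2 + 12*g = (g - 3)*(g^2 - 4*g) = (g - 4)*(g - 3)*(g)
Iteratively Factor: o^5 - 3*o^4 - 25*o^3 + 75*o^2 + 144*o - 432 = (o - 3)*(o^4 - 25*o^2 + 144) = (o - 4)*(o - 3)*(o^3 + 4*o^2 - 9*o - 36) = (o - 4)*(o - 3)*(o + 4)*(o^2 - 9) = (o - 4)*(o - 3)^2*(o + 4)*(o + 3)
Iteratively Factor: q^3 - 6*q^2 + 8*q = (q - 2)*(q^2 - 4*q) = (q - 4)*(q - 2)*(q)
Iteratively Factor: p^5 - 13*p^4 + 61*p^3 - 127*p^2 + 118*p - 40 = (p - 4)*(p^4 - 9*p^3 + 25*p^2 - 27*p + 10) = (p - 4)*(p - 1)*(p^3 - 8*p^2 + 17*p - 10) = (p - 5)*(p - 4)*(p - 1)*(p^2 - 3*p + 2) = (p - 5)*(p - 4)*(p - 2)*(p - 1)*(p - 1)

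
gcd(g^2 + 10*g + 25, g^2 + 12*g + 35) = g + 5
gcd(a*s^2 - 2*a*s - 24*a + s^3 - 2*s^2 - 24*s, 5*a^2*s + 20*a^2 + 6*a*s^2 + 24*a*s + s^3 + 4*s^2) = a*s + 4*a + s^2 + 4*s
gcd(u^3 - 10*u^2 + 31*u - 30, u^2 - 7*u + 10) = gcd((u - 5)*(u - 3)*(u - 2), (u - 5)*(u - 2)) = u^2 - 7*u + 10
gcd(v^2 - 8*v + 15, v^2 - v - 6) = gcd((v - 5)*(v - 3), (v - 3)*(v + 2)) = v - 3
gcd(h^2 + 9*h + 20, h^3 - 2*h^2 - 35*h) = h + 5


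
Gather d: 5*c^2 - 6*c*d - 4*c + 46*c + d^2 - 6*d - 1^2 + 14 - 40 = 5*c^2 + 42*c + d^2 + d*(-6*c - 6) - 27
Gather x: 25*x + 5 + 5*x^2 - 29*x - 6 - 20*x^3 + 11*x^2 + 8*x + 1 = -20*x^3 + 16*x^2 + 4*x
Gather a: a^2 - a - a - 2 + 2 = a^2 - 2*a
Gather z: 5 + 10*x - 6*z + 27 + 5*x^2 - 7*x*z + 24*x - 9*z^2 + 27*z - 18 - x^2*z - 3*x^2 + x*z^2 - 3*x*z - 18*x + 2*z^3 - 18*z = 2*x^2 + 16*x + 2*z^3 + z^2*(x - 9) + z*(-x^2 - 10*x + 3) + 14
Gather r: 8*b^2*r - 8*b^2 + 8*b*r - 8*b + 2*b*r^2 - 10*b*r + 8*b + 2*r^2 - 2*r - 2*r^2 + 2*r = -8*b^2 + 2*b*r^2 + r*(8*b^2 - 2*b)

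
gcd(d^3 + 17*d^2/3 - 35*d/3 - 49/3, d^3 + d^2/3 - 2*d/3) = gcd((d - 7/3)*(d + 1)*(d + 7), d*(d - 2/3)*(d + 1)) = d + 1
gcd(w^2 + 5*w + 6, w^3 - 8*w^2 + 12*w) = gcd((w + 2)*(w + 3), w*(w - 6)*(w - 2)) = 1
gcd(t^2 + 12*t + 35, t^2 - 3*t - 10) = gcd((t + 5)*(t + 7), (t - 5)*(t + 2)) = 1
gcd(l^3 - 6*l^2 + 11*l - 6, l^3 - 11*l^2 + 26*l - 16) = l^2 - 3*l + 2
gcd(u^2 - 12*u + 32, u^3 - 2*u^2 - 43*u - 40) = u - 8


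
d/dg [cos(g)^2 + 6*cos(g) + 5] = -2*(cos(g) + 3)*sin(g)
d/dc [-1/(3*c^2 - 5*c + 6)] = (6*c - 5)/(3*c^2 - 5*c + 6)^2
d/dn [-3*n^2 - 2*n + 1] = -6*n - 2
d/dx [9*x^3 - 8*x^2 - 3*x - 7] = 27*x^2 - 16*x - 3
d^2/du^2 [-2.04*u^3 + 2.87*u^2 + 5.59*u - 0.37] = 5.74 - 12.24*u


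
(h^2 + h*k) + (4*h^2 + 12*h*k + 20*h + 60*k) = 5*h^2 + 13*h*k + 20*h + 60*k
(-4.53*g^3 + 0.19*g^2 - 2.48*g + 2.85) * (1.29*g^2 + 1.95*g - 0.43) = -5.8437*g^5 - 8.5884*g^4 - 0.8808*g^3 - 1.2412*g^2 + 6.6239*g - 1.2255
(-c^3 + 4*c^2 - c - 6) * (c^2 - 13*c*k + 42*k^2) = -c^5 + 13*c^4*k + 4*c^4 - 42*c^3*k^2 - 52*c^3*k - c^3 + 168*c^2*k^2 + 13*c^2*k - 6*c^2 - 42*c*k^2 + 78*c*k - 252*k^2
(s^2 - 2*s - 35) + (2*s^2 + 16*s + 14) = 3*s^2 + 14*s - 21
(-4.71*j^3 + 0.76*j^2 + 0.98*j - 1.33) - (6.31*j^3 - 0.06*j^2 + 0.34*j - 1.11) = -11.02*j^3 + 0.82*j^2 + 0.64*j - 0.22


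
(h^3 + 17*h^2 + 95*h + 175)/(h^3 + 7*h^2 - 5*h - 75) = (h + 7)/(h - 3)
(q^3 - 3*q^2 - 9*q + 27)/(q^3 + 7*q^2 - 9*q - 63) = (q - 3)/(q + 7)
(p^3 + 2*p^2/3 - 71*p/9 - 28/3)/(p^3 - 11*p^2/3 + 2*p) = (9*p^2 + 33*p + 28)/(3*p*(3*p - 2))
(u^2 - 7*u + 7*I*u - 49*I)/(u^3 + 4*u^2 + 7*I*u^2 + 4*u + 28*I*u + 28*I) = (u - 7)/(u^2 + 4*u + 4)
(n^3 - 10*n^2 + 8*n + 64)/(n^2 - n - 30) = (-n^3 + 10*n^2 - 8*n - 64)/(-n^2 + n + 30)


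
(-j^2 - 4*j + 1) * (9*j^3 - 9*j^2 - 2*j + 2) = -9*j^5 - 27*j^4 + 47*j^3 - 3*j^2 - 10*j + 2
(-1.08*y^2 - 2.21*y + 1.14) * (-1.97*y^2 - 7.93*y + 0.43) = 2.1276*y^4 + 12.9181*y^3 + 14.8151*y^2 - 9.9905*y + 0.4902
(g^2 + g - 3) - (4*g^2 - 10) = -3*g^2 + g + 7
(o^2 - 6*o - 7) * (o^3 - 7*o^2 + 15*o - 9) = o^5 - 13*o^4 + 50*o^3 - 50*o^2 - 51*o + 63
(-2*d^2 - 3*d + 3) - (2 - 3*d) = 1 - 2*d^2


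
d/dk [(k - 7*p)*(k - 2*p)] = 2*k - 9*p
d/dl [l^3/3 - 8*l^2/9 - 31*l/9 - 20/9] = l^2 - 16*l/9 - 31/9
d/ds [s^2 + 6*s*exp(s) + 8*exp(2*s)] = 6*s*exp(s) + 2*s + 16*exp(2*s) + 6*exp(s)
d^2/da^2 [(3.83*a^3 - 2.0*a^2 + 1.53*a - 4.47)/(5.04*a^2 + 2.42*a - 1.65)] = (1.13686837721616e-13*a^5 + 8.5265128291212e-14*a^4 + 235.07668*a^3 - 872.822052*a^2 - 188.214246*a - 125.372676)/(128.024064*a^6 + 184.415616*a^5 - 37.189152*a^4 - 106.575832*a^3 + 12.17502*a^2 + 19.76535*a - 4.492125)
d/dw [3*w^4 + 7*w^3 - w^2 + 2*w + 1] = 12*w^3 + 21*w^2 - 2*w + 2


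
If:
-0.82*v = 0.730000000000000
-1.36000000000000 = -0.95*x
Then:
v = -0.89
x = 1.43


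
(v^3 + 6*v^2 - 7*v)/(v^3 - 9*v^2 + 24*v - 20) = v*(v^2 + 6*v - 7)/(v^3 - 9*v^2 + 24*v - 20)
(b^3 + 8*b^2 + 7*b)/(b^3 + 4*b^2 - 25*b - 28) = b/(b - 4)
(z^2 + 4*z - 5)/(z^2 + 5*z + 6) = (z^2 + 4*z - 5)/(z^2 + 5*z + 6)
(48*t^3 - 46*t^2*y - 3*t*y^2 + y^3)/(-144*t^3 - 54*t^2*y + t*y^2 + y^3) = (-t + y)/(3*t + y)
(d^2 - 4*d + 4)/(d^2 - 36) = (d^2 - 4*d + 4)/(d^2 - 36)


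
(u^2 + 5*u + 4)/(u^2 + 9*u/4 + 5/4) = 4*(u + 4)/(4*u + 5)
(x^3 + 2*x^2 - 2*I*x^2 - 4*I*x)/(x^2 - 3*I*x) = (x^2 + 2*x*(1 - I) - 4*I)/(x - 3*I)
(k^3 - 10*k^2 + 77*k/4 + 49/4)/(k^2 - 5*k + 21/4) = (2*k^2 - 13*k - 7)/(2*k - 3)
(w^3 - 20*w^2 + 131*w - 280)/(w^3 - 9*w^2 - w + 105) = (w - 8)/(w + 3)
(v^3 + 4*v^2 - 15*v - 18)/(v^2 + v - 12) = (v^2 + 7*v + 6)/(v + 4)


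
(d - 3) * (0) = 0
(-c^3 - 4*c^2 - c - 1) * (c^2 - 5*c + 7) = -c^5 + c^4 + 12*c^3 - 24*c^2 - 2*c - 7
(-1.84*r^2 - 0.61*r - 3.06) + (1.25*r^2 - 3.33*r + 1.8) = -0.59*r^2 - 3.94*r - 1.26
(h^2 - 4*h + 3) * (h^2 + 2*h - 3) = h^4 - 2*h^3 - 8*h^2 + 18*h - 9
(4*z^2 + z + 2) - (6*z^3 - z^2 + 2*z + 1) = -6*z^3 + 5*z^2 - z + 1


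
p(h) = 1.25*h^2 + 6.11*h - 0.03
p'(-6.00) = -8.89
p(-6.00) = 8.31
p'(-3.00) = -1.39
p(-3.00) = -7.11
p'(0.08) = 6.31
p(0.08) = 0.47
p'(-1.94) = 1.26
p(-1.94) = -7.18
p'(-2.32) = 0.31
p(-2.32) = -7.48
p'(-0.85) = 3.98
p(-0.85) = -4.32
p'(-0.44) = 5.01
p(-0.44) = -2.48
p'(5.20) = 19.11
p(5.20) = 65.54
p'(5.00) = 18.61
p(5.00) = 61.77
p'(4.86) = 18.26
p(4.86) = 59.19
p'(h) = 2.5*h + 6.11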